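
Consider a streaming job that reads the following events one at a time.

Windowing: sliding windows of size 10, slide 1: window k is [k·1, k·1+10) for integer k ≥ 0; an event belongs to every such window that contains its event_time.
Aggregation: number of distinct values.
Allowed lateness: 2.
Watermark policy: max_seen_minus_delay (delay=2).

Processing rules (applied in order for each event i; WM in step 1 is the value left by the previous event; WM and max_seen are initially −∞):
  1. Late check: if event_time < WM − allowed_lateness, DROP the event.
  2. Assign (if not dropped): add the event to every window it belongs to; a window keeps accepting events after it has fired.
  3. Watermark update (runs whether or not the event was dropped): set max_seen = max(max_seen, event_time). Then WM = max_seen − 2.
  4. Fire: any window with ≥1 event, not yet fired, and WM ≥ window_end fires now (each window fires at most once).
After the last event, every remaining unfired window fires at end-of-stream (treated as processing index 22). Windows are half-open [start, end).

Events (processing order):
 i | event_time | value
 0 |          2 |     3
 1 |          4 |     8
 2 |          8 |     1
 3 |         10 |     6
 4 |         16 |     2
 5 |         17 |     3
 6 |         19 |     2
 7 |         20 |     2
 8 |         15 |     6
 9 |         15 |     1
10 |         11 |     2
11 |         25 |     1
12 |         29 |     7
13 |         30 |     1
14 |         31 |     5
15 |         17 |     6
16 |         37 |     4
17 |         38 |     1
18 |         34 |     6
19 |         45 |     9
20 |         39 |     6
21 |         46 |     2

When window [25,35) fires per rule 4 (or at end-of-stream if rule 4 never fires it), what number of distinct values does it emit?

i=0 t=2 v=3: → [2,12),[1,11),[0,10); WM=0
i=1 t=4 v=8: → [4,14),[3,13),[2,12),[1,11),[0,10); WM=2
i=2 t=8 v=1: → [8,18),[7,17),[6,16),[5,15),[4,14),[3,13),[2,12),[1,11),[0,10); WM=6
i=3 t=10 v=6: → [10,20),[9,19),[8,18),[7,17),[6,16),[5,15),[4,14),[3,13),[2,12),[1,11); WM=8
i=4 t=16 v=2: → [16,26),[15,25),[14,24),[13,23),[12,22),[11,21),[10,20),[9,19),[8,18),[7,17); WM=14; [0,10) fires=3 [1,11) fires=4 [2,12) fires=4 [3,13) fires=3 [4,14) fires=3
i=5 t=17 v=3: → [17,27),[16,26),[15,25),[14,24),[13,23),[12,22),[11,21),[10,20),[9,19),[8,18); WM=15; [5,15) fires=2
i=6 t=19 v=2: → [19,29),[18,28),[17,27),[16,26),[15,25),[14,24),[13,23),[12,22),[11,21),[10,20); WM=17; [6,16) fires=2 [7,17) fires=3
i=7 t=20 v=2: → [20,30),[19,29),[18,28),[17,27),[16,26),[15,25),[14,24),[13,23),[12,22),[11,21); WM=18; [8,18) fires=4
i=8 t=15 v=6: DROP (t<18-2); WM=18
i=9 t=15 v=1: DROP (t<18-2); WM=18
i=10 t=11 v=2: DROP (t<18-2); WM=18
i=11 t=25 v=1: → [25,35),[24,34),[23,33),[22,32),[21,31),[20,30),[19,29),[18,28),[17,27),[16,26); WM=23; [9,19) fires=3 [10,20) fires=3 [11,21) fires=2 [12,22) fires=2 [13,23) fires=2
i=12 t=29 v=7: → [29,39),[28,38),[27,37),[26,36),[25,35),[24,34),[23,33),[22,32),[21,31),[20,30); WM=27; [14,24) fires=2 [15,25) fires=2 [16,26) fires=3 [17,27) fires=3
i=13 t=30 v=1: → [30,40),[29,39),[28,38),[27,37),[26,36),[25,35),[24,34),[23,33),[22,32),[21,31); WM=28; [18,28) fires=2
i=14 t=31 v=5: → [31,41),[30,40),[29,39),[28,38),[27,37),[26,36),[25,35),[24,34),[23,33),[22,32); WM=29; [19,29) fires=2
i=15 t=17 v=6: DROP (t<29-2); WM=29
i=16 t=37 v=4: → [37,47),[36,46),[35,45),[34,44),[33,43),[32,42),[31,41),[30,40),[29,39),[28,38); WM=35; [20,30) fires=3 [21,31) fires=2 [22,32) fires=3 [23,33) fires=3 [24,34) fires=3 [25,35) fires=3
i=17 t=38 v=1: → [38,48),[37,47),[36,46),[35,45),[34,44),[33,43),[32,42),[31,41),[30,40),[29,39); WM=36; [26,36) fires=3
i=18 t=34 v=6: → [34,44),[33,43),[32,42),[31,41),[30,40),[29,39),[28,38),[27,37),[26,36),[25,35); WM=36
i=19 t=45 v=9: → [45,55),[44,54),[43,53),[42,52),[41,51),[40,50),[39,49),[38,48),[37,47),[36,46); WM=43; [27,37) fires=4 [28,38) fires=5 [29,39) fires=5 [30,40) fires=4 [31,41) fires=4 [32,42) fires=3 [33,43) fires=3
i=20 t=39 v=6: DROP (t<43-2); WM=43
i=21 t=46 v=2: → [46,56),[45,55),[44,54),[43,53),[42,52),[41,51),[40,50),[39,49),[38,48),[37,47); WM=44; [34,44) fires=3

3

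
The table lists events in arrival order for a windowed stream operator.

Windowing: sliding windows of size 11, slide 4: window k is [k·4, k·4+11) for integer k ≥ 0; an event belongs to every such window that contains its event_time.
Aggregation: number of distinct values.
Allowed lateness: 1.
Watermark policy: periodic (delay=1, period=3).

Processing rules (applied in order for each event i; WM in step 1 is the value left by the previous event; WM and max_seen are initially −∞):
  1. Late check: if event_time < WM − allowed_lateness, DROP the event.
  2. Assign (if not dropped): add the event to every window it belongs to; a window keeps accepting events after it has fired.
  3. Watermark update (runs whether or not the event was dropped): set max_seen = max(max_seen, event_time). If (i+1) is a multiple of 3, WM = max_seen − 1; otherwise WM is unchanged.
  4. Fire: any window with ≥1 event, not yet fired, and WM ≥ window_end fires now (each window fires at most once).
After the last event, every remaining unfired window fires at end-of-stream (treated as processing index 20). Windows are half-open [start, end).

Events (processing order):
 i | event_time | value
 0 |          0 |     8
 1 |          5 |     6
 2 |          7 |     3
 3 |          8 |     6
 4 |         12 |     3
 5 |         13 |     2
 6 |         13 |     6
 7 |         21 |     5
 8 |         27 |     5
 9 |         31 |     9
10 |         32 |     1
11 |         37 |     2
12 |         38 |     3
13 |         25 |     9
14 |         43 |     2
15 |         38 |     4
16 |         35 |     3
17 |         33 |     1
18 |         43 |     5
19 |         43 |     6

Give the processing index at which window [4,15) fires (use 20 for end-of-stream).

8

i=0 t=0 v=8: → [0,11); WM=−∞
i=1 t=5 v=6: → [4,15),[0,11); WM=−∞
i=2 t=7 v=3: → [4,15),[0,11); WM=6
i=3 t=8 v=6: → [8,19),[4,15),[0,11); WM=6
i=4 t=12 v=3: → [12,23),[8,19),[4,15); WM=6
i=5 t=13 v=2: → [12,23),[8,19),[4,15); WM=12; [0,11) fires=3
i=6 t=13 v=6: → [12,23),[8,19),[4,15); WM=12
i=7 t=21 v=5: → [20,31),[16,27),[12,23); WM=12
i=8 t=27 v=5: → [24,35),[20,31); WM=26; [4,15) fires=3 [8,19) fires=3 [12,23) fires=4
i=9 t=31 v=9: → [28,39),[24,35); WM=26
i=10 t=32 v=1: → [32,43),[28,39),[24,35); WM=26
i=11 t=37 v=2: → [36,47),[32,43),[28,39); WM=36; [16,27) fires=1 [20,31) fires=1 [24,35) fires=3
i=12 t=38 v=3: → [36,47),[32,43),[28,39); WM=36
i=13 t=25 v=9: DROP (t<36-1); WM=36
i=14 t=43 v=2: → [40,51),[36,47); WM=42; [28,39) fires=4
i=15 t=38 v=4: DROP (t<42-1); WM=42
i=16 t=35 v=3: DROP (t<42-1); WM=42
i=17 t=33 v=1: DROP (t<42-1); WM=42
i=18 t=43 v=5: → [40,51),[36,47); WM=42
i=19 t=43 v=6: → [40,51),[36,47); WM=42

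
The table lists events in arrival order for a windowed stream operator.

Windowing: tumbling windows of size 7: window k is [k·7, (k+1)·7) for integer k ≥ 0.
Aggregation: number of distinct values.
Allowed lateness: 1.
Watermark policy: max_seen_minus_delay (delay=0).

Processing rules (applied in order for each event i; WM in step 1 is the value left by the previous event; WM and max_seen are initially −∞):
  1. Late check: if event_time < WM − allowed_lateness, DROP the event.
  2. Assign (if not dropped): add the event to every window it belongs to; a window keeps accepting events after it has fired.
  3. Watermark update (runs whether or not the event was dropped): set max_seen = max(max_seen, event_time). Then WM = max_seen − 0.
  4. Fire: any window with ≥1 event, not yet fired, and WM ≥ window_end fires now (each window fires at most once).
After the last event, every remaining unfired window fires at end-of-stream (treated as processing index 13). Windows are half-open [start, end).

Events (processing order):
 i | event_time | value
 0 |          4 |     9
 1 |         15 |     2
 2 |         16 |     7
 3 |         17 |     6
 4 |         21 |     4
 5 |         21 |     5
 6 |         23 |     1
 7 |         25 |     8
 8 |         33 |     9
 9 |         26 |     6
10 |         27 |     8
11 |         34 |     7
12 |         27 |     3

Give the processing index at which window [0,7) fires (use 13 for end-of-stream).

1

i=0 t=4 v=9: → [0,7); WM=4
i=1 t=15 v=2: → [14,21); WM=15; [0,7) fires=1
i=2 t=16 v=7: → [14,21); WM=16
i=3 t=17 v=6: → [14,21); WM=17
i=4 t=21 v=4: → [21,28); WM=21; [14,21) fires=3
i=5 t=21 v=5: → [21,28); WM=21
i=6 t=23 v=1: → [21,28); WM=23
i=7 t=25 v=8: → [21,28); WM=25
i=8 t=33 v=9: → [28,35); WM=33; [21,28) fires=4
i=9 t=26 v=6: DROP (t<33-1); WM=33
i=10 t=27 v=8: DROP (t<33-1); WM=33
i=11 t=34 v=7: → [28,35); WM=34
i=12 t=27 v=3: DROP (t<34-1); WM=34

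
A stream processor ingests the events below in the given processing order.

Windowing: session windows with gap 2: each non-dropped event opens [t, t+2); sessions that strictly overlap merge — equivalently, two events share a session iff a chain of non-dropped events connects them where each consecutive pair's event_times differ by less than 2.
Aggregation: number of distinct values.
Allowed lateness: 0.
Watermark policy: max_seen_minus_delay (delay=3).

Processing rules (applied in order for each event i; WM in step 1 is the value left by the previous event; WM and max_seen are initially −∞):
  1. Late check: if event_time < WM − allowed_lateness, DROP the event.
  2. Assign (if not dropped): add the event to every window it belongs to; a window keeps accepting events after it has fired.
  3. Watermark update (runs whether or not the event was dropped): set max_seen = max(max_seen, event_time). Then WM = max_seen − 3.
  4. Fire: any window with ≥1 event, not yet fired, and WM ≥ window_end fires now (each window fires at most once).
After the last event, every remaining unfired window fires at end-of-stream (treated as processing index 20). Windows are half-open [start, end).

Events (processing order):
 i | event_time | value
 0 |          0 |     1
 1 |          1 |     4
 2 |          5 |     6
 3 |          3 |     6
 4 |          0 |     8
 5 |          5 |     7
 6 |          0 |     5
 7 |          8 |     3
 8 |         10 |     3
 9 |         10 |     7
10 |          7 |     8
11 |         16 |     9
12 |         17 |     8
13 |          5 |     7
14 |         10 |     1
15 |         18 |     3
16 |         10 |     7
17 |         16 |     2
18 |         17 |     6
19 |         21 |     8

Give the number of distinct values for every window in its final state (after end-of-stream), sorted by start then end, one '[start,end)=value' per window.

i=0 t=0 v=1: → [0,2); WM=-3
i=1 t=1 v=4: → [0,3); WM=-2
i=2 t=5 v=6: → [5,7); WM=2
i=3 t=3 v=6: → [3,5); WM=2
i=4 t=0 v=8: DROP (t<2-0); WM=2
i=5 t=5 v=7: → [5,7); WM=2
i=6 t=0 v=5: DROP (t<2-0); WM=2
i=7 t=8 v=3: → [8,10); WM=5
i=8 t=10 v=3: → [10,12); WM=7
i=9 t=10 v=7: → [10,12); WM=7
i=10 t=7 v=8: → [7,10); WM=7
i=11 t=16 v=9: → [16,18); WM=13
i=12 t=17 v=8: → [16,19); WM=14
i=13 t=5 v=7: DROP (t<14-0); WM=14
i=14 t=10 v=1: DROP (t<14-0); WM=14
i=15 t=18 v=3: → [16,20); WM=15
i=16 t=10 v=7: DROP (t<15-0); WM=15
i=17 t=16 v=2: → [16,20); WM=15
i=18 t=17 v=6: → [16,20); WM=15
i=19 t=21 v=8: → [21,23); WM=18

[0,3)=2 [3,5)=1 [5,7)=2 [7,10)=2 [10,12)=2 [16,20)=5 [21,23)=1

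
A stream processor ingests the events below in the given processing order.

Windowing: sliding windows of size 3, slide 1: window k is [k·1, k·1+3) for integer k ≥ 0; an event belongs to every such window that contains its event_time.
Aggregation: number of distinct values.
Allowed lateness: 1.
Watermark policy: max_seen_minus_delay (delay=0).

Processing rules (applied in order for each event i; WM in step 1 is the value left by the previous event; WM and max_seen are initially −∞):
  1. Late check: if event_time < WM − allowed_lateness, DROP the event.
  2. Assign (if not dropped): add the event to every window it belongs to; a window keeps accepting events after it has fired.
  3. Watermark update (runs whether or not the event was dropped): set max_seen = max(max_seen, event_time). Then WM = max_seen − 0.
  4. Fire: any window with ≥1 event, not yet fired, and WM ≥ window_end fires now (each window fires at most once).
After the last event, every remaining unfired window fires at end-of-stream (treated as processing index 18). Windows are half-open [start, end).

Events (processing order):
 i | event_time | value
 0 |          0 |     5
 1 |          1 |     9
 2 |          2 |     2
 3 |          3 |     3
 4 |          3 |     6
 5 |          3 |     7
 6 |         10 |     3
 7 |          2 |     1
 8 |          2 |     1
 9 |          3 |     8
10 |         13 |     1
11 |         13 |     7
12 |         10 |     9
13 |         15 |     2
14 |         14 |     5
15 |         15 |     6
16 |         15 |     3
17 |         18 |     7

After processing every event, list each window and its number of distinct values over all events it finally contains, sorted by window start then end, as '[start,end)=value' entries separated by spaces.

i=0 t=0 v=5: → [0,3); WM=0
i=1 t=1 v=9: → [1,4),[0,3); WM=1
i=2 t=2 v=2: → [2,5),[1,4),[0,3); WM=2
i=3 t=3 v=3: → [3,6),[2,5),[1,4); WM=3; [0,3) fires=3
i=4 t=3 v=6: → [3,6),[2,5),[1,4); WM=3
i=5 t=3 v=7: → [3,6),[2,5),[1,4); WM=3
i=6 t=10 v=3: → [10,13),[9,12),[8,11); WM=10; [1,4) fires=5 [2,5) fires=4 [3,6) fires=3
i=7 t=2 v=1: DROP (t<10-1); WM=10
i=8 t=2 v=1: DROP (t<10-1); WM=10
i=9 t=3 v=8: DROP (t<10-1); WM=10
i=10 t=13 v=1: → [13,16),[12,15),[11,14); WM=13; [8,11) fires=1 [9,12) fires=1 [10,13) fires=1
i=11 t=13 v=7: → [13,16),[12,15),[11,14); WM=13
i=12 t=10 v=9: DROP (t<13-1); WM=13
i=13 t=15 v=2: → [15,18),[14,17),[13,16); WM=15; [11,14) fires=2 [12,15) fires=2
i=14 t=14 v=5: → [14,17),[13,16),[12,15); WM=15
i=15 t=15 v=6: → [15,18),[14,17),[13,16); WM=15
i=16 t=15 v=3: → [15,18),[14,17),[13,16); WM=15
i=17 t=18 v=7: → [18,21),[17,20),[16,19); WM=18; [13,16) fires=6 [14,17) fires=4 [15,18) fires=3

[0,3)=3 [1,4)=5 [2,5)=4 [3,6)=3 [8,11)=1 [9,12)=1 [10,13)=1 [11,14)=2 [12,15)=3 [13,16)=6 [14,17)=4 [15,18)=3 [16,19)=1 [17,20)=1 [18,21)=1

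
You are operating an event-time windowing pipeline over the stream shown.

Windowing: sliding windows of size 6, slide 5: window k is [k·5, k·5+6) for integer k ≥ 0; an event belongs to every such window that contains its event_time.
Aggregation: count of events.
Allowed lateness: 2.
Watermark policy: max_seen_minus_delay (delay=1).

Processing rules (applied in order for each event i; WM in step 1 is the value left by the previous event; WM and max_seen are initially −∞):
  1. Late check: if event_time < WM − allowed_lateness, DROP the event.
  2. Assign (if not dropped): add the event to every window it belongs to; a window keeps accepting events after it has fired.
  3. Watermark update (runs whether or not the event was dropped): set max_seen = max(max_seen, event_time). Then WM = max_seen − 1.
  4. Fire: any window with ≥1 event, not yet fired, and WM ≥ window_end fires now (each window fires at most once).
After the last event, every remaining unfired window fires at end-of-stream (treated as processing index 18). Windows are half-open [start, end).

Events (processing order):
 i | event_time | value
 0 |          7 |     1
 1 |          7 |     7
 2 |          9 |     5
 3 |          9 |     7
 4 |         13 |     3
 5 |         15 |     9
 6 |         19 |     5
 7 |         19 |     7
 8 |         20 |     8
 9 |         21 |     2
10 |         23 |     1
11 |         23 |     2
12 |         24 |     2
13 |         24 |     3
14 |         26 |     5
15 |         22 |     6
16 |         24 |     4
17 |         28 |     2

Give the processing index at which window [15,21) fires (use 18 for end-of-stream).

i=0 t=7 v=1: → [5,11); WM=6
i=1 t=7 v=7: → [5,11); WM=6
i=2 t=9 v=5: → [5,11); WM=8
i=3 t=9 v=7: → [5,11); WM=8
i=4 t=13 v=3: → [10,16); WM=12; [5,11) fires=4
i=5 t=15 v=9: → [15,21),[10,16); WM=14
i=6 t=19 v=5: → [15,21); WM=18; [10,16) fires=2
i=7 t=19 v=7: → [15,21); WM=18
i=8 t=20 v=8: → [20,26),[15,21); WM=19
i=9 t=21 v=2: → [20,26); WM=20
i=10 t=23 v=1: → [20,26); WM=22; [15,21) fires=4
i=11 t=23 v=2: → [20,26); WM=22
i=12 t=24 v=2: → [20,26); WM=23
i=13 t=24 v=3: → [20,26); WM=23
i=14 t=26 v=5: → [25,31); WM=25
i=15 t=22 v=6: DROP (t<25-2); WM=25
i=16 t=24 v=4: → [20,26); WM=25
i=17 t=28 v=2: → [25,31); WM=27; [20,26) fires=7

10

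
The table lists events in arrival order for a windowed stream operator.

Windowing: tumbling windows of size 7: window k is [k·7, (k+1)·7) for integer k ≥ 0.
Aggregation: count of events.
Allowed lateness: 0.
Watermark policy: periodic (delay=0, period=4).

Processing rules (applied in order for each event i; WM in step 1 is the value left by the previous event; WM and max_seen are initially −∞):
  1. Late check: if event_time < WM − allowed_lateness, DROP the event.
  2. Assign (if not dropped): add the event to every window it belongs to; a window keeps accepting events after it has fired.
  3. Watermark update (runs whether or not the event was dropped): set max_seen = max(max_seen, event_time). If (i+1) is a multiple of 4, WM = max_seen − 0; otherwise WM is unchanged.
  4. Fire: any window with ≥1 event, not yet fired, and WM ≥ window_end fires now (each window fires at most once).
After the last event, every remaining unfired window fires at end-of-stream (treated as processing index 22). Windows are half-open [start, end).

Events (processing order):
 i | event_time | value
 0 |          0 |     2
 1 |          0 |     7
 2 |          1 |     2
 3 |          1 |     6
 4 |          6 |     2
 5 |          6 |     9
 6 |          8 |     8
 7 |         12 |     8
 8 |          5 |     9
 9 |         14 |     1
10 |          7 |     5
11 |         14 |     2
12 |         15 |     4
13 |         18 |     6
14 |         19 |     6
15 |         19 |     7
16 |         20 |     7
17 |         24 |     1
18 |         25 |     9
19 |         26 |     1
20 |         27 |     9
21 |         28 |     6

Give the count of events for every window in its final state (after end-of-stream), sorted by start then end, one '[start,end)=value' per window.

i=0 t=0 v=2: → [0,7); WM=−∞
i=1 t=0 v=7: → [0,7); WM=−∞
i=2 t=1 v=2: → [0,7); WM=−∞
i=3 t=1 v=6: → [0,7); WM=1
i=4 t=6 v=2: → [0,7); WM=1
i=5 t=6 v=9: → [0,7); WM=1
i=6 t=8 v=8: → [7,14); WM=1
i=7 t=12 v=8: → [7,14); WM=12; [0,7) fires=6
i=8 t=5 v=9: DROP (t<12-0); WM=12
i=9 t=14 v=1: → [14,21); WM=12
i=10 t=7 v=5: DROP (t<12-0); WM=12
i=11 t=14 v=2: → [14,21); WM=14; [7,14) fires=2
i=12 t=15 v=4: → [14,21); WM=14
i=13 t=18 v=6: → [14,21); WM=14
i=14 t=19 v=6: → [14,21); WM=14
i=15 t=19 v=7: → [14,21); WM=19
i=16 t=20 v=7: → [14,21); WM=19
i=17 t=24 v=1: → [21,28); WM=19
i=18 t=25 v=9: → [21,28); WM=19
i=19 t=26 v=1: → [21,28); WM=26; [14,21) fires=7
i=20 t=27 v=9: → [21,28); WM=26
i=21 t=28 v=6: → [28,35); WM=26

[0,7)=6 [7,14)=2 [14,21)=7 [21,28)=4 [28,35)=1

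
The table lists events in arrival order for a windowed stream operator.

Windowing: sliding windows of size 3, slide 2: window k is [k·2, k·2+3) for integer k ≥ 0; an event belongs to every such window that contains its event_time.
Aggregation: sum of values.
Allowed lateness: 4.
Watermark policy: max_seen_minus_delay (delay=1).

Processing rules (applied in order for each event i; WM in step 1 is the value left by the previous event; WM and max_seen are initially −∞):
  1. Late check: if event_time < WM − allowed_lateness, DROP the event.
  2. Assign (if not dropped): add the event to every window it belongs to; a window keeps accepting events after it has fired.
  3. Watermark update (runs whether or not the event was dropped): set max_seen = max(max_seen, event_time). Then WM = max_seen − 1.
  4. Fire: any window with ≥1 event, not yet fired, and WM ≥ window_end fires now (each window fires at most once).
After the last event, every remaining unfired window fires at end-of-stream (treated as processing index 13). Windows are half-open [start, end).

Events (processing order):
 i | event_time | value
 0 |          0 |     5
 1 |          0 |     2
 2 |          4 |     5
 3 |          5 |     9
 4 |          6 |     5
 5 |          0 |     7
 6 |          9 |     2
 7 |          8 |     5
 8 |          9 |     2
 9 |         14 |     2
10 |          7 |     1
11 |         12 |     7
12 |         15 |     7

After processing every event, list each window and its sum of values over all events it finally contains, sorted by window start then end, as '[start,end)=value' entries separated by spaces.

i=0 t=0 v=5: → [0,3); WM=-1
i=1 t=0 v=2: → [0,3); WM=-1
i=2 t=4 v=5: → [4,7),[2,5); WM=3; [0,3) fires=7
i=3 t=5 v=9: → [4,7); WM=4
i=4 t=6 v=5: → [6,9),[4,7); WM=5; [2,5) fires=5
i=5 t=0 v=7: DROP (t<5-4); WM=5
i=6 t=9 v=2: → [8,11); WM=8; [4,7) fires=19
i=7 t=8 v=5: → [8,11),[6,9); WM=8
i=8 t=9 v=2: → [8,11); WM=8
i=9 t=14 v=2: → [14,17),[12,15); WM=13; [6,9) fires=10 [8,11) fires=9
i=10 t=7 v=1: DROP (t<13-4); WM=13
i=11 t=12 v=7: → [12,15),[10,13); WM=13; [10,13) fires=7
i=12 t=15 v=7: → [14,17); WM=14

[0,3)=7 [2,5)=5 [4,7)=19 [6,9)=10 [8,11)=9 [10,13)=7 [12,15)=9 [14,17)=9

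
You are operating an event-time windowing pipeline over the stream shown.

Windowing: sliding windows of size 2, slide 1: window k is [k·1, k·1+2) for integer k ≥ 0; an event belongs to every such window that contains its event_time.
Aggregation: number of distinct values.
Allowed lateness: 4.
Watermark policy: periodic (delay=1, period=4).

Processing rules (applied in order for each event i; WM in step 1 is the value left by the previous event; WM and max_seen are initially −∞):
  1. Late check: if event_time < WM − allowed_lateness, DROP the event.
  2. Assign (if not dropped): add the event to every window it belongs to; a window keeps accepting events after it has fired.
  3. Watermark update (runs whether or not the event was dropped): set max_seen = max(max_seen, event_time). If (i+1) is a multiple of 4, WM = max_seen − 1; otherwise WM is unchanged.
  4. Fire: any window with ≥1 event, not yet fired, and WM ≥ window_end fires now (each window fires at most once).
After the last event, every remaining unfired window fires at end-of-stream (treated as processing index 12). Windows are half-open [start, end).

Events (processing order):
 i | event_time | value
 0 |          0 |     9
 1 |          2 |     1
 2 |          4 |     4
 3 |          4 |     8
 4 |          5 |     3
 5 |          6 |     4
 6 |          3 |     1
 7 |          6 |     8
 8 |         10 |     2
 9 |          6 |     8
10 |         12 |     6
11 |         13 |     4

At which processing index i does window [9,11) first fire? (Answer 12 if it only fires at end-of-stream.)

i=0 t=0 v=9: → [0,2); WM=−∞
i=1 t=2 v=1: → [2,4),[1,3); WM=−∞
i=2 t=4 v=4: → [4,6),[3,5); WM=−∞
i=3 t=4 v=8: → [4,6),[3,5); WM=3; [0,2) fires=1 [1,3) fires=1
i=4 t=5 v=3: → [5,7),[4,6); WM=3
i=5 t=6 v=4: → [6,8),[5,7); WM=3
i=6 t=3 v=1: → [3,5),[2,4); WM=3
i=7 t=6 v=8: → [6,8),[5,7); WM=5; [2,4) fires=1 [3,5) fires=3
i=8 t=10 v=2: → [10,12),[9,11); WM=5
i=9 t=6 v=8: → [6,8),[5,7); WM=5
i=10 t=12 v=6: → [12,14),[11,13); WM=5
i=11 t=13 v=4: → [13,15),[12,14); WM=12; [4,6) fires=3 [5,7) fires=3 [6,8) fires=2 [9,11) fires=1 [10,12) fires=1

11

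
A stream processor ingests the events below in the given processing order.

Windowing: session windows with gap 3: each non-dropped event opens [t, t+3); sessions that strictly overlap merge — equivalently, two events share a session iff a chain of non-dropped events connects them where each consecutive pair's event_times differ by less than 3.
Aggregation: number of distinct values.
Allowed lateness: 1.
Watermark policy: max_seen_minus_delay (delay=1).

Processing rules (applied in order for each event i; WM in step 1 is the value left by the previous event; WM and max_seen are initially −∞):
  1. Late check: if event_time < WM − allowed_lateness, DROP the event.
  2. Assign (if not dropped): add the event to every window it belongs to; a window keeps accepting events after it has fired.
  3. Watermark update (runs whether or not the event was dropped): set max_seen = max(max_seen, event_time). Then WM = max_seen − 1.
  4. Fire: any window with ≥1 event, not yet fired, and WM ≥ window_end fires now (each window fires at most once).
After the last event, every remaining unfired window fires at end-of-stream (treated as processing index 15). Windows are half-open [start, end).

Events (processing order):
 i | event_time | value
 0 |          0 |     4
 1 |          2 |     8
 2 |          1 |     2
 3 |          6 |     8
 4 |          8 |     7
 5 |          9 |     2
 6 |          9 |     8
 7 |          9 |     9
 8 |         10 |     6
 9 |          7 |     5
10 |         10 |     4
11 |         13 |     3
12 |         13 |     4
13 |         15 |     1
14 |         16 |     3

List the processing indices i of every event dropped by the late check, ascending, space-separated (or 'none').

9

i=0 t=0 v=4: → [0,3); WM=-1
i=1 t=2 v=8: → [0,5); WM=1
i=2 t=1 v=2: → [0,5); WM=1
i=3 t=6 v=8: → [6,9); WM=5
i=4 t=8 v=7: → [6,11); WM=7
i=5 t=9 v=2: → [6,12); WM=8
i=6 t=9 v=8: → [6,12); WM=8
i=7 t=9 v=9: → [6,12); WM=8
i=8 t=10 v=6: → [6,13); WM=9
i=9 t=7 v=5: DROP (t<9-1); WM=9
i=10 t=10 v=4: → [6,13); WM=9
i=11 t=13 v=3: → [13,16); WM=12
i=12 t=13 v=4: → [13,16); WM=12
i=13 t=15 v=1: → [13,18); WM=14
i=14 t=16 v=3: → [13,19); WM=15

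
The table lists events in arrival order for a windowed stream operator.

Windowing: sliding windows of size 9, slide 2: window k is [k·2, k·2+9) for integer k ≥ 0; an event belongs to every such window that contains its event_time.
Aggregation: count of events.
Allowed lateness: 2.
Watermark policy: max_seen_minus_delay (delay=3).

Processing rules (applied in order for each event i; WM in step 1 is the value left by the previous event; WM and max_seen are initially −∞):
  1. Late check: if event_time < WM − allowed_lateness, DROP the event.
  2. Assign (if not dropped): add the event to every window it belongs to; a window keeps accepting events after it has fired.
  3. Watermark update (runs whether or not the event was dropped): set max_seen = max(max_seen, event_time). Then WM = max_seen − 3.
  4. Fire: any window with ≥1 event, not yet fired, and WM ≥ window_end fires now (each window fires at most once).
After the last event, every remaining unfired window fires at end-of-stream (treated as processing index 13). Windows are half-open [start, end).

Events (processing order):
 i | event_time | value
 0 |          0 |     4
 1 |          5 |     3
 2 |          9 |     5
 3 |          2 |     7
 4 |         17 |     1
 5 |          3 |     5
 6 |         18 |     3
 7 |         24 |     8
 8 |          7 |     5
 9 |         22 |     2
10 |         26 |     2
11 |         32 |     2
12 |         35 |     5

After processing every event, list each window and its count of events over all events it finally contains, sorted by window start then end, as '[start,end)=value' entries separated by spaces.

[0,9)=2 [2,11)=2 [4,13)=2 [6,15)=1 [8,17)=1 [10,19)=2 [12,21)=2 [14,23)=3 [16,25)=4 [18,27)=4 [20,29)=3 [22,31)=3 [24,33)=3 [26,35)=2 [28,37)=2 [30,39)=2 [32,41)=2 [34,43)=1

i=0 t=0 v=4: → [0,9); WM=-3
i=1 t=5 v=3: → [4,13),[2,11),[0,9); WM=2
i=2 t=9 v=5: → [8,17),[6,15),[4,13),[2,11); WM=6
i=3 t=2 v=7: DROP (t<6-2); WM=6
i=4 t=17 v=1: → [16,25),[14,23),[12,21),[10,19); WM=14; [0,9) fires=2 [2,11) fires=2 [4,13) fires=2
i=5 t=3 v=5: DROP (t<14-2); WM=14
i=6 t=18 v=3: → [18,27),[16,25),[14,23),[12,21),[10,19); WM=15; [6,15) fires=1
i=7 t=24 v=8: → [24,33),[22,31),[20,29),[18,27),[16,25); WM=21; [8,17) fires=1 [10,19) fires=2 [12,21) fires=2
i=8 t=7 v=5: DROP (t<21-2); WM=21
i=9 t=22 v=2: → [22,31),[20,29),[18,27),[16,25),[14,23); WM=21
i=10 t=26 v=2: → [26,35),[24,33),[22,31),[20,29),[18,27); WM=23; [14,23) fires=3
i=11 t=32 v=2: → [32,41),[30,39),[28,37),[26,35),[24,33); WM=29; [16,25) fires=4 [18,27) fires=4 [20,29) fires=3
i=12 t=35 v=5: → [34,43),[32,41),[30,39),[28,37); WM=32; [22,31) fires=3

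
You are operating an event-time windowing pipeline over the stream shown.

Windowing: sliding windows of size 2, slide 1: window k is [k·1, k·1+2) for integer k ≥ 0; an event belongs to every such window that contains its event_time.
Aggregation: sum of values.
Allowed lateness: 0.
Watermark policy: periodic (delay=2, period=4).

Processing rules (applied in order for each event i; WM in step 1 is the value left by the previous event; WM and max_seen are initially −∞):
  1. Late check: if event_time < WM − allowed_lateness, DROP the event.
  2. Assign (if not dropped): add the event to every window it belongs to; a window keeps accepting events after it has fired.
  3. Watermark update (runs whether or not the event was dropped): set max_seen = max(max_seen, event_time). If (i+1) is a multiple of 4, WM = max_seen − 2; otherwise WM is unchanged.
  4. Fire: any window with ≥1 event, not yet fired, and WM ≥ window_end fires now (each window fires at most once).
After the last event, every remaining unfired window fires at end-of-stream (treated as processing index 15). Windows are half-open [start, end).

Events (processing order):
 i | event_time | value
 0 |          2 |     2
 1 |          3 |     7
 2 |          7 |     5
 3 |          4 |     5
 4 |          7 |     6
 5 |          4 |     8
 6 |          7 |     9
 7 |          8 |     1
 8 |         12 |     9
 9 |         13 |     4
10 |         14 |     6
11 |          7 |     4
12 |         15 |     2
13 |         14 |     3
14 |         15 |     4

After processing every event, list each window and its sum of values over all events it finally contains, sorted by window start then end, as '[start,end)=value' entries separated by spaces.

[1,3)=2 [2,4)=9 [3,5)=12 [4,6)=5 [6,8)=24 [7,9)=25 [8,10)=1 [11,13)=9 [12,14)=13 [13,15)=13 [14,16)=15 [15,17)=6

i=0 t=2 v=2: → [2,4),[1,3); WM=−∞
i=1 t=3 v=7: → [3,5),[2,4); WM=−∞
i=2 t=7 v=5: → [7,9),[6,8); WM=−∞
i=3 t=4 v=5: → [4,6),[3,5); WM=5; [1,3) fires=2 [2,4) fires=9 [3,5) fires=12
i=4 t=7 v=6: → [7,9),[6,8); WM=5
i=5 t=4 v=8: DROP (t<5-0); WM=5
i=6 t=7 v=9: → [7,9),[6,8); WM=5
i=7 t=8 v=1: → [8,10),[7,9); WM=6; [4,6) fires=5
i=8 t=12 v=9: → [12,14),[11,13); WM=6
i=9 t=13 v=4: → [13,15),[12,14); WM=6
i=10 t=14 v=6: → [14,16),[13,15); WM=6
i=11 t=7 v=4: → [7,9),[6,8); WM=12; [6,8) fires=24 [7,9) fires=25 [8,10) fires=1
i=12 t=15 v=2: → [15,17),[14,16); WM=12
i=13 t=14 v=3: → [14,16),[13,15); WM=12
i=14 t=15 v=4: → [15,17),[14,16); WM=12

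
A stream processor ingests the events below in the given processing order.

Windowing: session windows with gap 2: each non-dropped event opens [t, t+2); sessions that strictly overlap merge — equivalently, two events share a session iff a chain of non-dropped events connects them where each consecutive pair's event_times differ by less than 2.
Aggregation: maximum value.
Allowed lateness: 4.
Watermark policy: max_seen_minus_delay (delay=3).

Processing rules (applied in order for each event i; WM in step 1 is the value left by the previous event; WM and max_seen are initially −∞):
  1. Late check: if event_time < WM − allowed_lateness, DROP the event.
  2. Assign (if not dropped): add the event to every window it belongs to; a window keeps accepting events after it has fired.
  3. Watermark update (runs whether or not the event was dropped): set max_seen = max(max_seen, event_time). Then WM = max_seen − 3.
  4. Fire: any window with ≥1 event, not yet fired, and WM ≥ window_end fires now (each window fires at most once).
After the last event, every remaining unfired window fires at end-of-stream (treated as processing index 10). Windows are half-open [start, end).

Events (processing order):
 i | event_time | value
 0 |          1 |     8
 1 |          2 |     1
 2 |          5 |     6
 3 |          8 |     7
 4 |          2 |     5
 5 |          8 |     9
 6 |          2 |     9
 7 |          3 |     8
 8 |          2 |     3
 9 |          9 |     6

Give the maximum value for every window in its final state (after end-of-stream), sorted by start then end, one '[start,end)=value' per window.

i=0 t=1 v=8: → [1,3); WM=-2
i=1 t=2 v=1: → [1,4); WM=-1
i=2 t=5 v=6: → [5,7); WM=2
i=3 t=8 v=7: → [8,10); WM=5
i=4 t=2 v=5: → [1,4); WM=5
i=5 t=8 v=9: → [8,10); WM=5
i=6 t=2 v=9: → [1,4); WM=5
i=7 t=3 v=8: → [1,5); WM=5
i=8 t=2 v=3: → [1,5); WM=5
i=9 t=9 v=6: → [8,11); WM=6

[1,5)=9 [5,7)=6 [8,11)=9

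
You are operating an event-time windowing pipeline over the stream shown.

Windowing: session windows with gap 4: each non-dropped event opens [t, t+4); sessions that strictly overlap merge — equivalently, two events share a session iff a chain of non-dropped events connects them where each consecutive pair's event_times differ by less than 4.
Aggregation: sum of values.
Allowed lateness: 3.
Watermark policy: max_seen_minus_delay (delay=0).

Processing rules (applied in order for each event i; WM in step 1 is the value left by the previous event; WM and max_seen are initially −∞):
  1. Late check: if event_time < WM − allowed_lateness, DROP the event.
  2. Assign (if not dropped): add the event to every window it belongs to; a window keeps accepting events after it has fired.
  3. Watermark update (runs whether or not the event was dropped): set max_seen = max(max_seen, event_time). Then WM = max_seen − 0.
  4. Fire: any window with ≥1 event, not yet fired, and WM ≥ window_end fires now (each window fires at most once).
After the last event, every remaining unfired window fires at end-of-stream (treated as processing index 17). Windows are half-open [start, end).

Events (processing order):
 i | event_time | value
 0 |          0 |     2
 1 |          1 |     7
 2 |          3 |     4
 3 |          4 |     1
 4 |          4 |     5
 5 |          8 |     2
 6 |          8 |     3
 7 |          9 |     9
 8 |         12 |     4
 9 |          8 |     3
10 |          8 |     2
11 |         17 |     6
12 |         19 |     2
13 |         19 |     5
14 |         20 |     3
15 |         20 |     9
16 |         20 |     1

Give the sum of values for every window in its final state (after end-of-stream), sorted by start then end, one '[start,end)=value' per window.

i=0 t=0 v=2: → [0,4); WM=0
i=1 t=1 v=7: → [0,5); WM=1
i=2 t=3 v=4: → [0,7); WM=3
i=3 t=4 v=1: → [0,8); WM=4
i=4 t=4 v=5: → [0,8); WM=4
i=5 t=8 v=2: → [8,12); WM=8
i=6 t=8 v=3: → [8,12); WM=8
i=7 t=9 v=9: → [8,13); WM=9
i=8 t=12 v=4: → [8,16); WM=12
i=9 t=8 v=3: DROP (t<12-3); WM=12
i=10 t=8 v=2: DROP (t<12-3); WM=12
i=11 t=17 v=6: → [17,21); WM=17
i=12 t=19 v=2: → [17,23); WM=19
i=13 t=19 v=5: → [17,23); WM=19
i=14 t=20 v=3: → [17,24); WM=20
i=15 t=20 v=9: → [17,24); WM=20
i=16 t=20 v=1: → [17,24); WM=20

[0,8)=19 [8,16)=18 [17,24)=26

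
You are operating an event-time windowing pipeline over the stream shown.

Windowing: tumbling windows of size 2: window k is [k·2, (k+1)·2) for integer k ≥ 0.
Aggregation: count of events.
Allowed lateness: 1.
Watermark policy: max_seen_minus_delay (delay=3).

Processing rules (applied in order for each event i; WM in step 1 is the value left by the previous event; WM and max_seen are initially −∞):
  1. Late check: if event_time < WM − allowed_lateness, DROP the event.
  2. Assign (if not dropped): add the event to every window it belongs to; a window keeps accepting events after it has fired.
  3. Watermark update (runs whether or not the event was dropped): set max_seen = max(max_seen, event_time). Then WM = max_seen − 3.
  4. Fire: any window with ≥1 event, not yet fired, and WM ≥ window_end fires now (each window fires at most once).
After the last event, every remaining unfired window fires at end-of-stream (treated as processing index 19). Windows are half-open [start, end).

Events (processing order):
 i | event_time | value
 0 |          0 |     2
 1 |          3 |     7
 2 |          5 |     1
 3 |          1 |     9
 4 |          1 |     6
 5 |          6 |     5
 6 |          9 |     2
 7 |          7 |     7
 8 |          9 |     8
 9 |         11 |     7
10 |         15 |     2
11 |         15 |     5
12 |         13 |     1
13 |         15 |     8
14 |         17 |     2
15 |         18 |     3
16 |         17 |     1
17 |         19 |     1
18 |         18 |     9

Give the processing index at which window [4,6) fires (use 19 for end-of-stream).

6

i=0 t=0 v=2: → [0,2); WM=-3
i=1 t=3 v=7: → [2,4); WM=0
i=2 t=5 v=1: → [4,6); WM=2; [0,2) fires=1
i=3 t=1 v=9: → [0,2); WM=2
i=4 t=1 v=6: → [0,2); WM=2
i=5 t=6 v=5: → [6,8); WM=3
i=6 t=9 v=2: → [8,10); WM=6; [2,4) fires=1 [4,6) fires=1
i=7 t=7 v=7: → [6,8); WM=6
i=8 t=9 v=8: → [8,10); WM=6
i=9 t=11 v=7: → [10,12); WM=8; [6,8) fires=2
i=10 t=15 v=2: → [14,16); WM=12; [8,10) fires=2 [10,12) fires=1
i=11 t=15 v=5: → [14,16); WM=12
i=12 t=13 v=1: → [12,14); WM=12
i=13 t=15 v=8: → [14,16); WM=12
i=14 t=17 v=2: → [16,18); WM=14; [12,14) fires=1
i=15 t=18 v=3: → [18,20); WM=15
i=16 t=17 v=1: → [16,18); WM=15
i=17 t=19 v=1: → [18,20); WM=16; [14,16) fires=3
i=18 t=18 v=9: → [18,20); WM=16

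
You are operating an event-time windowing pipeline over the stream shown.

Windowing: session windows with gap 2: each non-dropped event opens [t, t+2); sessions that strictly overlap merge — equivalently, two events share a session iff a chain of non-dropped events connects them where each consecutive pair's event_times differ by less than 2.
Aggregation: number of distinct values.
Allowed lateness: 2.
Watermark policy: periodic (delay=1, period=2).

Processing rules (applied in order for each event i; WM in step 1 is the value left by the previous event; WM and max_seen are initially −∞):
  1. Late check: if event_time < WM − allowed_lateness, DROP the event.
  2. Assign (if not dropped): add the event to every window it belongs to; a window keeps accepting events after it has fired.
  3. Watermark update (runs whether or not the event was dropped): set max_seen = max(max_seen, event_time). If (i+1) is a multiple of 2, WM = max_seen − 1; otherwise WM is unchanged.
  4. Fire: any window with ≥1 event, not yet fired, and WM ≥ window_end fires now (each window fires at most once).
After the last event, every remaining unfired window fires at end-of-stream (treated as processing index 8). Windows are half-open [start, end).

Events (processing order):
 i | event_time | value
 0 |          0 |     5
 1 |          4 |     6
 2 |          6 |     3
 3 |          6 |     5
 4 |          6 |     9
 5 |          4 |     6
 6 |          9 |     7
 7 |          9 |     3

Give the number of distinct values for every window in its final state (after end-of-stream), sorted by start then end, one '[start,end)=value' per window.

[0,2)=1 [4,6)=1 [6,8)=3 [9,11)=2

i=0 t=0 v=5: → [0,2); WM=−∞
i=1 t=4 v=6: → [4,6); WM=3
i=2 t=6 v=3: → [6,8); WM=3
i=3 t=6 v=5: → [6,8); WM=5
i=4 t=6 v=9: → [6,8); WM=5
i=5 t=4 v=6: → [4,6); WM=5
i=6 t=9 v=7: → [9,11); WM=5
i=7 t=9 v=3: → [9,11); WM=8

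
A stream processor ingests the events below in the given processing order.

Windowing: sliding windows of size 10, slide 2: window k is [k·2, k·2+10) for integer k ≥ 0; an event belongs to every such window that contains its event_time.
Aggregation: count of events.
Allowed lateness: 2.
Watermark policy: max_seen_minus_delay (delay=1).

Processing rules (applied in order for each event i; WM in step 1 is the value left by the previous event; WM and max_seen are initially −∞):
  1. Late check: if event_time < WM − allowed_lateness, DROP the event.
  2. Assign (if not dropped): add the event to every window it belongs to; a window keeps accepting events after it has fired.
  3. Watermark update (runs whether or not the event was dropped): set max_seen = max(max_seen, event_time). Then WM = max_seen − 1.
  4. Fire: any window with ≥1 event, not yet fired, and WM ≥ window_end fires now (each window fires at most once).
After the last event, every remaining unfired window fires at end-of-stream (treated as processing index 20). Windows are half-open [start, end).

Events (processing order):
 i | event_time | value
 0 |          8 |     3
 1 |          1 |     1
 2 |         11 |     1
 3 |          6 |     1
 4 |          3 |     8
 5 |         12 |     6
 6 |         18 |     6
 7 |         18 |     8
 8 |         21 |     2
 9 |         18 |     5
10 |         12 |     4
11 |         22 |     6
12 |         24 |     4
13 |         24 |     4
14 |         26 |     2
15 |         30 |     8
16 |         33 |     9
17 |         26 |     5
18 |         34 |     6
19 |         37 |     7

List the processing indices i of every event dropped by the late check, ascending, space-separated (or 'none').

i=0 t=8 v=3: → [8,18),[6,16),[4,14),[2,12),[0,10); WM=7
i=1 t=1 v=1: DROP (t<7-2); WM=7
i=2 t=11 v=1: → [10,20),[8,18),[6,16),[4,14),[2,12); WM=10; [0,10) fires=1
i=3 t=6 v=1: DROP (t<10-2); WM=10
i=4 t=3 v=8: DROP (t<10-2); WM=10
i=5 t=12 v=6: → [12,22),[10,20),[8,18),[6,16),[4,14); WM=11
i=6 t=18 v=6: → [18,28),[16,26),[14,24),[12,22),[10,20); WM=17; [2,12) fires=2 [4,14) fires=3 [6,16) fires=3
i=7 t=18 v=8: → [18,28),[16,26),[14,24),[12,22),[10,20); WM=17
i=8 t=21 v=2: → [20,30),[18,28),[16,26),[14,24),[12,22); WM=20; [8,18) fires=3 [10,20) fires=4
i=9 t=18 v=5: → [18,28),[16,26),[14,24),[12,22),[10,20); WM=20
i=10 t=12 v=4: DROP (t<20-2); WM=20
i=11 t=22 v=6: → [22,32),[20,30),[18,28),[16,26),[14,24); WM=21
i=12 t=24 v=4: → [24,34),[22,32),[20,30),[18,28),[16,26); WM=23; [12,22) fires=5
i=13 t=24 v=4: → [24,34),[22,32),[20,30),[18,28),[16,26); WM=23
i=14 t=26 v=2: → [26,36),[24,34),[22,32),[20,30),[18,28); WM=25; [14,24) fires=5
i=15 t=30 v=8: → [30,40),[28,38),[26,36),[24,34),[22,32); WM=29; [16,26) fires=7 [18,28) fires=8
i=16 t=33 v=9: → [32,42),[30,40),[28,38),[26,36),[24,34); WM=32; [20,30) fires=5 [22,32) fires=5
i=17 t=26 v=5: DROP (t<32-2); WM=32
i=18 t=34 v=6: → [34,44),[32,42),[30,40),[28,38),[26,36); WM=33
i=19 t=37 v=7: → [36,46),[34,44),[32,42),[30,40),[28,38); WM=36; [24,34) fires=5 [26,36) fires=4

1 3 4 10 17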